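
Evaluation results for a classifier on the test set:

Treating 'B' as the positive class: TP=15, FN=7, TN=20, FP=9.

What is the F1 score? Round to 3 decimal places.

0.652

Precision = TP/(TP+FP) = 15/24 = 0.6250
Recall = TP/(TP+FN) = 15/22 = 0.6818
F1 = 2·TP/(2·TP+FP+FN) = 30/46 = 0.652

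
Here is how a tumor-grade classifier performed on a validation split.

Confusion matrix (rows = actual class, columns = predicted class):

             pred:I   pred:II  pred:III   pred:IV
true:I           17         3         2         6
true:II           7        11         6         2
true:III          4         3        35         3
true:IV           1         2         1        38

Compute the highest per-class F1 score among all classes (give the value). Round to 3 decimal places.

0.835

Per-class F1 score (2·TP/(2·TP+FP+FN)):
  I: TP=17, FP=7+4+1=12, FN=3+2+6=11 → 34/57 = 0.5965
  II: TP=11, FP=3+3+2=8, FN=7+6+2=15 → 22/45 = 0.4889
  III: TP=35, FP=2+6+1=9, FN=4+3+3=10 → 70/89 = 0.7865
  IV: TP=38, FP=6+2+3=11, FN=1+2+1=4 → 76/91 = 0.8352
Highest is class 'IV' with F1 score = 0.835.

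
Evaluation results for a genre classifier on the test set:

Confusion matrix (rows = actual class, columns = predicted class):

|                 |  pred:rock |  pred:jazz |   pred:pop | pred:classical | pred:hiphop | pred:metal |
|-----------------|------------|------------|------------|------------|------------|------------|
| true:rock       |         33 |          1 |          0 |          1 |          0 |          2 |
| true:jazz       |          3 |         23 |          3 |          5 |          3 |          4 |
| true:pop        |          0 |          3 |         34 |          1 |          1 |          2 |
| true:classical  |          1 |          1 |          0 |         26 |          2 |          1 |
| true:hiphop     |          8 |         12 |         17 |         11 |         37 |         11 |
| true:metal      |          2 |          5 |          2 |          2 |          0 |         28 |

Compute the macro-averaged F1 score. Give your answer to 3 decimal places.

0.646

Per-class F1 score (2·TP/(2·TP+FP+FN)):
  rock: TP=33, FP=3+0+1+8+2=14, FN=1+0+1+0+2=4 → 66/84 = 0.7857
  jazz: TP=23, FP=1+3+1+12+5=22, FN=3+3+5+3+4=18 → 46/86 = 0.5349
  pop: TP=34, FP=0+3+0+17+2=22, FN=0+3+1+1+2=7 → 68/97 = 0.7010
  classical: TP=26, FP=1+5+1+11+2=20, FN=1+1+0+2+1=5 → 52/77 = 0.6753
  hiphop: TP=37, FP=0+3+1+2+0=6, FN=8+12+17+11+11=59 → 74/139 = 0.5324
  metal: TP=28, FP=2+4+2+1+11=20, FN=2+5+2+2+0=11 → 56/87 = 0.6437
Macro-F1 score = mean = (0.7857 + 0.5349 + 0.7010 + 0.6753 + 0.5324 + 0.6437) / 6 = 0.646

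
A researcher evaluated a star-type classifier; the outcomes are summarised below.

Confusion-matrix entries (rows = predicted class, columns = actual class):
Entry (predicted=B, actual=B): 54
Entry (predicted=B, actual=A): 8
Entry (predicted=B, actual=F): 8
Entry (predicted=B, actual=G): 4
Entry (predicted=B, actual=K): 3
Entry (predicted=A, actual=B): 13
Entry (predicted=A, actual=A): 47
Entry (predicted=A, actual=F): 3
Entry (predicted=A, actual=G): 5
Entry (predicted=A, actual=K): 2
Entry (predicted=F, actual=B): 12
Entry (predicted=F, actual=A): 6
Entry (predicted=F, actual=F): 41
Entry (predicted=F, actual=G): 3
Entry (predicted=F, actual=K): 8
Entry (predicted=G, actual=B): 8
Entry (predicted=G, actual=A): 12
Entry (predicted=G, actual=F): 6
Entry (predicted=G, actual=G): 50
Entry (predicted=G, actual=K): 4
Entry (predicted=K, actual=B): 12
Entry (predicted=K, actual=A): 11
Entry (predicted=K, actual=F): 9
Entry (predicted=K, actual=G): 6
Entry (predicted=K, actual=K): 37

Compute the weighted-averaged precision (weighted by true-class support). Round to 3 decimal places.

Per-class precision (TP/(TP+FP)):
  B: TP=54, FP=8+8+4+3=23 → 54/77 = 0.7013
  A: TP=47, FP=13+3+5+2=23 → 47/70 = 0.6714
  F: TP=41, FP=12+6+3+8=29 → 41/70 = 0.5857
  G: TP=50, FP=8+12+6+4=30 → 50/80 = 0.6250
  K: TP=37, FP=12+11+9+6=38 → 37/75 = 0.4933
Weighted-precision = Σ (supportᵢ/N)·precisionᵢ with N=372: (99/372)·0.7013 + (84/372)·0.6714 + (67/372)·0.5857 + (68/372)·0.6250 + (54/372)·0.4933 = 0.630

0.630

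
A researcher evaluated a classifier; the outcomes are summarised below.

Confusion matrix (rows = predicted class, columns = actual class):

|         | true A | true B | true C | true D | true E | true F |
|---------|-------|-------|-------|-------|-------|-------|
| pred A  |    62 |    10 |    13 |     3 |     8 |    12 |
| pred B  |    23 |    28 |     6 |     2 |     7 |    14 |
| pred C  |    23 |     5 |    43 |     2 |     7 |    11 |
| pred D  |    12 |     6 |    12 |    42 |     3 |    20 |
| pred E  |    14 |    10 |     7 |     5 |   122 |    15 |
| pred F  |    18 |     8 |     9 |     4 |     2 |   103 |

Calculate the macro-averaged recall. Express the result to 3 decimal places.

0.573

Per-class recall (TP/(TP+FN)):
  A: TP=62, FN=23+23+12+14+18=90 → 62/152 = 0.4079
  B: TP=28, FN=10+5+6+10+8=39 → 28/67 = 0.4179
  C: TP=43, FN=13+6+12+7+9=47 → 43/90 = 0.4778
  D: TP=42, FN=3+2+2+5+4=16 → 42/58 = 0.7241
  E: TP=122, FN=8+7+7+3+2=27 → 122/149 = 0.8188
  F: TP=103, FN=12+14+11+20+15=72 → 103/175 = 0.5886
Macro-recall = mean = (0.4079 + 0.4179 + 0.4778 + 0.7241 + 0.8188 + 0.5886) / 6 = 0.573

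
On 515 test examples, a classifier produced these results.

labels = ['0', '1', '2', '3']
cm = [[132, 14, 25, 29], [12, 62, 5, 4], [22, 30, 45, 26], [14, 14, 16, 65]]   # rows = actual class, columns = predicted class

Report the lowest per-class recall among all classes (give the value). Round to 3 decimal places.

0.366

Per-class recall (TP/(TP+FN)):
  0: TP=132, FN=14+25+29=68 → 132/200 = 0.6600
  1: TP=62, FN=12+5+4=21 → 62/83 = 0.7470
  2: TP=45, FN=22+30+26=78 → 45/123 = 0.3659
  3: TP=65, FN=14+14+16=44 → 65/109 = 0.5963
Lowest is class '2' with recall = 0.366.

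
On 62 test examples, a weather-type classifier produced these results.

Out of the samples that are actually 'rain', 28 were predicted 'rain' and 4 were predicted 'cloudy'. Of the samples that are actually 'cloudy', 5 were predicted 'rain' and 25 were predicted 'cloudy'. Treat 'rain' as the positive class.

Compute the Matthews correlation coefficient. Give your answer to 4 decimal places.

MCC = (TP·TN − FP·FN) / √((TP+FP)(TP+FN)(TN+FP)(TN+FN))
Numerator = 28·25 − 5·4 = 680
Denominator = √(33·32·30·29) = √918720 = 958.4988
MCC = 680 / 958.4988 = 0.7094

0.7094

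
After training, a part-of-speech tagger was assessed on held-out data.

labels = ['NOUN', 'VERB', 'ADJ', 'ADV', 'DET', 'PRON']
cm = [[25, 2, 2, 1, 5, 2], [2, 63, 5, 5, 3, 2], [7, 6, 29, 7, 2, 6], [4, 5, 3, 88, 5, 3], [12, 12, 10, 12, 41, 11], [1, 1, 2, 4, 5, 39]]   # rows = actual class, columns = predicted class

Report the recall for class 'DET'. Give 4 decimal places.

0.4184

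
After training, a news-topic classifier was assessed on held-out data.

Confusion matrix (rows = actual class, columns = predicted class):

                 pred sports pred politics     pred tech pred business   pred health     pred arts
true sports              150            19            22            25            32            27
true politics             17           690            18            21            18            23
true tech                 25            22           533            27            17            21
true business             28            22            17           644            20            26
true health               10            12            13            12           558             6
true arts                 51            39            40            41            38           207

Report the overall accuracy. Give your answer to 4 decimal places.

0.7969

Accuracy = trace / total = (150+690+533+644+558+207=2782) / 3491 = 2782/3491 = 0.7969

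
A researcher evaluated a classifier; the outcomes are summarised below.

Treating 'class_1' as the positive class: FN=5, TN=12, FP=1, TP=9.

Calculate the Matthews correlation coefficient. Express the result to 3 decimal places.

MCC = (TP·TN − FP·FN) / √((TP+FP)(TP+FN)(TN+FP)(TN+FN))
Numerator = 9·12 − 1·5 = 103
Denominator = √(10·14·13·17) = √30940 = 175.8977
MCC = 103 / 175.8977 = 0.586

0.586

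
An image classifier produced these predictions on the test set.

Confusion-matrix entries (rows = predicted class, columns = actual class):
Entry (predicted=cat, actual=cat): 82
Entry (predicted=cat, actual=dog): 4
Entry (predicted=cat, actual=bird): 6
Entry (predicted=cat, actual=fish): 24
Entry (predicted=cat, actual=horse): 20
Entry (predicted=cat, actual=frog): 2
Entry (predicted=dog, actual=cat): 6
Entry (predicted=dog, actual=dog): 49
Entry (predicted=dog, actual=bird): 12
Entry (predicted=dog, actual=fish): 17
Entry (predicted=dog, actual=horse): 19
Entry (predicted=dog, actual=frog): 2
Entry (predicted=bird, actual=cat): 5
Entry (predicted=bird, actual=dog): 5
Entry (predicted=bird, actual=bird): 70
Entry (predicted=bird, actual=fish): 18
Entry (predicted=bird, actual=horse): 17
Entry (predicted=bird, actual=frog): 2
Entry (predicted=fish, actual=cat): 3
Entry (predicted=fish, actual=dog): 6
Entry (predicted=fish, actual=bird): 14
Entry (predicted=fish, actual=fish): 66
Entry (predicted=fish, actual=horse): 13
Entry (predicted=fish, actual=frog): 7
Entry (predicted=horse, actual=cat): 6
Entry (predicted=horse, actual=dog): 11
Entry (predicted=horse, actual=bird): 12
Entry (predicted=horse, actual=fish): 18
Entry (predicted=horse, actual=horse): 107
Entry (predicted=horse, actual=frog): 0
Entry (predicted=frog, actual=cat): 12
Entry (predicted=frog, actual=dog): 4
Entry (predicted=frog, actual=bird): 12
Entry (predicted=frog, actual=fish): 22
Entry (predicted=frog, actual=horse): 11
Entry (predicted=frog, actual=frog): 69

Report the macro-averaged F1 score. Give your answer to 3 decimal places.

0.587

Per-class F1 score (2·TP/(2·TP+FP+FN)):
  cat: TP=82, FP=4+6+24+20+2=56, FN=6+5+3+6+12=32 → 164/252 = 0.6508
  dog: TP=49, FP=6+12+17+19+2=56, FN=4+5+6+11+4=30 → 98/184 = 0.5326
  bird: TP=70, FP=5+5+18+17+2=47, FN=6+12+14+12+12=56 → 140/243 = 0.5761
  fish: TP=66, FP=3+6+14+13+7=43, FN=24+17+18+18+22=99 → 132/274 = 0.4818
  horse: TP=107, FP=6+11+12+18+0=47, FN=20+19+17+13+11=80 → 214/341 = 0.6276
  frog: TP=69, FP=12+4+12+22+11=61, FN=2+2+2+7+0=13 → 138/212 = 0.6509
Macro-F1 score = mean = (0.6508 + 0.5326 + 0.5761 + 0.4818 + 0.6276 + 0.6509) / 6 = 0.587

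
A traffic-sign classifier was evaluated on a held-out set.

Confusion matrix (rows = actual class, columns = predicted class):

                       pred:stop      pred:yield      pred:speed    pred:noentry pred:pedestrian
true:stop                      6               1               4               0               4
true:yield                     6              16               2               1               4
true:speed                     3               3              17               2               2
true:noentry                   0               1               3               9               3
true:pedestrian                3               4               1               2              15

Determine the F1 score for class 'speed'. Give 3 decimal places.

0.630

One-vs-rest for 'speed': TP = diagonal; FP = other classes predicted 'speed'; FN = 'speed' predicted as other.
F1 score = 2·TP/(2·TP+FP+FN).
speed: TP=17, FP=4+2+3+1=10, FN=3+3+2+2=10 → 34/54 = 0.6296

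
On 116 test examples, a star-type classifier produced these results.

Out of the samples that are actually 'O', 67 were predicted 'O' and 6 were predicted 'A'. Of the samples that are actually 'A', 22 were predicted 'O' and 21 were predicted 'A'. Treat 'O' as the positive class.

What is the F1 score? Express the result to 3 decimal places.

0.827

Precision = TP/(TP+FP) = 67/89 = 0.7528
Recall = TP/(TP+FN) = 67/73 = 0.9178
F1 = 2·TP/(2·TP+FP+FN) = 134/162 = 0.827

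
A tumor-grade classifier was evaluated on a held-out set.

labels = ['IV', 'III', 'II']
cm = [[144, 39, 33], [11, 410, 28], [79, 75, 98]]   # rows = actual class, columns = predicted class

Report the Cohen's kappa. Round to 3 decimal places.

0.528

Observed agreement pₒ = trace/N = 652/917 = 0.7110
Expected agreement pₑ = Σ (rowᵢ·colᵢ)/N² = (216·234 + 449·524 + 252·159)/917² = 0.3876
κ = (pₒ − pₑ)/(1 − pₑ) = (0.7110 − 0.3876)/(1 − 0.3876) = 0.528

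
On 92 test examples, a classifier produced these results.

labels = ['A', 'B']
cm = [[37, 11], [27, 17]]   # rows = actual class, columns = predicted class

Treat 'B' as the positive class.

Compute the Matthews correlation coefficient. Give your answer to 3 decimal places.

0.171

MCC = (TP·TN − FP·FN) / √((TP+FP)(TP+FN)(TN+FP)(TN+FN))
Numerator = 17·37 − 11·27 = 332
Denominator = √(28·44·48·64) = √3784704 = 1945.4316
MCC = 332 / 1945.4316 = 0.171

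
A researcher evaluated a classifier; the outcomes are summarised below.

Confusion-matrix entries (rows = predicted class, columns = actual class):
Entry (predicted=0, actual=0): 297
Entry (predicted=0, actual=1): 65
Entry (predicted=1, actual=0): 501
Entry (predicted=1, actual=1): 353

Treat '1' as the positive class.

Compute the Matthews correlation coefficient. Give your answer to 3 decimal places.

MCC = (TP·TN − FP·FN) / √((TP+FP)(TP+FN)(TN+FP)(TN+FN))
Numerator = 353·297 − 501·65 = 72276
Denominator = √(854·418·798·362) = √103120643472 = 321124.0313
MCC = 72276 / 321124.0313 = 0.225

0.225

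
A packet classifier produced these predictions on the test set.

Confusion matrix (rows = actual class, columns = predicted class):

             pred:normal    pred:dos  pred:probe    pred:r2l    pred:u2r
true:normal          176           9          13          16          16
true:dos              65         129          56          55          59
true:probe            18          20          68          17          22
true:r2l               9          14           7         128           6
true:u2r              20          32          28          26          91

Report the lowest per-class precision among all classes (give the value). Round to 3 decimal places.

0.395

Per-class precision (TP/(TP+FP)):
  normal: TP=176, FP=65+18+9+20=112 → 176/288 = 0.6111
  dos: TP=129, FP=9+20+14+32=75 → 129/204 = 0.6324
  probe: TP=68, FP=13+56+7+28=104 → 68/172 = 0.3953
  r2l: TP=128, FP=16+55+17+26=114 → 128/242 = 0.5289
  u2r: TP=91, FP=16+59+22+6=103 → 91/194 = 0.4691
Lowest is class 'probe' with precision = 0.395.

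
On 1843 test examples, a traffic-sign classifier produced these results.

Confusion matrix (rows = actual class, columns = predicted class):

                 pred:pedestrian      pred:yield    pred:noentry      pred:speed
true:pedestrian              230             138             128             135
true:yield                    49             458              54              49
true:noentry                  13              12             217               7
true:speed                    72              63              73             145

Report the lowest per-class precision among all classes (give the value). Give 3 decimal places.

0.432

Per-class precision (TP/(TP+FP)):
  pedestrian: TP=230, FP=49+13+72=134 → 230/364 = 0.6319
  yield: TP=458, FP=138+12+63=213 → 458/671 = 0.6826
  noentry: TP=217, FP=128+54+73=255 → 217/472 = 0.4597
  speed: TP=145, FP=135+49+7=191 → 145/336 = 0.4315
Lowest is class 'speed' with precision = 0.432.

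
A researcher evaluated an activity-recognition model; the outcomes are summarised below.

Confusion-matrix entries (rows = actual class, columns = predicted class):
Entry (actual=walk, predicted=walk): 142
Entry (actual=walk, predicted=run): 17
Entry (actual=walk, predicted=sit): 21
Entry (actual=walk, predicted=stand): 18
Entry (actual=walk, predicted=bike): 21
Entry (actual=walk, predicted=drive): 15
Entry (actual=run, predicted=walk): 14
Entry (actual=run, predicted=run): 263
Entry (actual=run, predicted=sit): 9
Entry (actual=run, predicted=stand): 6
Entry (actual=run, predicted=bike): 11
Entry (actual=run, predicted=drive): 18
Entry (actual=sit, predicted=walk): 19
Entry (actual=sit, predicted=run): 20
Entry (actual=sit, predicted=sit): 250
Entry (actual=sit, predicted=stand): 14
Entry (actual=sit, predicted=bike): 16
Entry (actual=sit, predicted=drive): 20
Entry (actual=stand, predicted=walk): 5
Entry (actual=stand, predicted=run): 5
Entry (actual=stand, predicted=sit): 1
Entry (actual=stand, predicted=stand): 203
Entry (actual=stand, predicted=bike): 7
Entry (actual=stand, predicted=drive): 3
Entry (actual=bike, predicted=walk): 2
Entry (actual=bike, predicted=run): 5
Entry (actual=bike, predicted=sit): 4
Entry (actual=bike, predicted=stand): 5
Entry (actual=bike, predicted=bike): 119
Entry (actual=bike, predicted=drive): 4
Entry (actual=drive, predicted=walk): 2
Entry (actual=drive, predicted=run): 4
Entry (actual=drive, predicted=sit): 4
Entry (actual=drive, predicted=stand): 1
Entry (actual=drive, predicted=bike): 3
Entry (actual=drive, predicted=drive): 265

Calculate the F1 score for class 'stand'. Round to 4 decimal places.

Take TP from the diagonal, FP from the rest of the 'stand' prediction marginal, FN from the rest of the 'stand' actual marginal.
F1 score = 2·TP/(2·TP+FP+FN).
stand: TP=203, FP=18+6+14+5+1=44, FN=5+5+1+7+3=21 → 406/471 = 0.86200

0.8620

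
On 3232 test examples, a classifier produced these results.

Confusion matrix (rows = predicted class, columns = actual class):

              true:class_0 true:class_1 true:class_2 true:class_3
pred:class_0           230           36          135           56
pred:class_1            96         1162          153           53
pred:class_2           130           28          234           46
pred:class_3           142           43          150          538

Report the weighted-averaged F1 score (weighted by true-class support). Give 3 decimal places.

0.650

Per-class F1 score (2·TP/(2·TP+FP+FN)):
  class_0: TP=230, FP=36+135+56=227, FN=96+130+142=368 → 460/1055 = 0.4360
  class_1: TP=1162, FP=96+153+53=302, FN=36+28+43=107 → 2324/2733 = 0.8503
  class_2: TP=234, FP=130+28+46=204, FN=135+153+150=438 → 468/1110 = 0.4216
  class_3: TP=538, FP=142+43+150=335, FN=56+53+46=155 → 1076/1566 = 0.6871
Weighted-F1 score = Σ (supportᵢ/N)·F1 scoreᵢ with N=3232: (598/3232)·0.4360 + (1269/3232)·0.8503 + (672/3232)·0.4216 + (693/3232)·0.6871 = 0.650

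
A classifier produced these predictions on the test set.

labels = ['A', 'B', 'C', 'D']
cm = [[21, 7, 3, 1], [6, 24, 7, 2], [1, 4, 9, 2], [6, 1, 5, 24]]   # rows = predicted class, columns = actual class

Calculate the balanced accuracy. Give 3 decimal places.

0.622

Balanced accuracy = mean of per-class recall.
  A: recall = 21/34 = 0.6176
  B: recall = 24/36 = 0.6667
  C: recall = 9/24 = 0.3750
  D: recall = 24/29 = 0.8276
Mean = (0.6176 + 0.6667 + 0.3750 + 0.8276) / 4 = 0.622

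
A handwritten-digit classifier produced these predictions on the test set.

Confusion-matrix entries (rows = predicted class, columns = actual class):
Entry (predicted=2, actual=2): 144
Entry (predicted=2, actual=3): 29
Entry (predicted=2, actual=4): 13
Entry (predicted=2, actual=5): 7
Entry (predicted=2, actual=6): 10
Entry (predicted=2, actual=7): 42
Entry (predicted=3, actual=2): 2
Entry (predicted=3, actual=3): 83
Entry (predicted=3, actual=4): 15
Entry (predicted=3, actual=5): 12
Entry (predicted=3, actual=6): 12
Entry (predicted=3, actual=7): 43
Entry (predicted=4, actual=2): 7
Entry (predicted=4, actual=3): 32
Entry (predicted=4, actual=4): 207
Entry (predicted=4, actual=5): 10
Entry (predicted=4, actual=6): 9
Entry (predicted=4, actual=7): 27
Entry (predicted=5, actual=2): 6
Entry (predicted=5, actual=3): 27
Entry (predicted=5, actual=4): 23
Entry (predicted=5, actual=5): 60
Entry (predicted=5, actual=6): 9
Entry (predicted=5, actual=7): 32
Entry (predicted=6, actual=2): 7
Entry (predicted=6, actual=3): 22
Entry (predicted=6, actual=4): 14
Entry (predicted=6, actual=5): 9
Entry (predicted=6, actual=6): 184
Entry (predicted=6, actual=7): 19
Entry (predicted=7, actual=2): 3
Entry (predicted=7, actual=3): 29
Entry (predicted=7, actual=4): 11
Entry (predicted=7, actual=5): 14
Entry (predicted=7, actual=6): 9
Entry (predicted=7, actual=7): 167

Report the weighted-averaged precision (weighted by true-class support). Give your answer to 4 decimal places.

Per-class precision (TP/(TP+FP)):
  2: TP=144, FP=29+13+7+10+42=101 → 144/245 = 0.58776
  3: TP=83, FP=2+15+12+12+43=84 → 83/167 = 0.49701
  4: TP=207, FP=7+32+10+9+27=85 → 207/292 = 0.70890
  5: TP=60, FP=6+27+23+9+32=97 → 60/157 = 0.38217
  6: TP=184, FP=7+22+14+9+19=71 → 184/255 = 0.72157
  7: TP=167, FP=3+29+11+14+9=66 → 167/233 = 0.71674
Weighted-precision = Σ (supportᵢ/N)·precisionᵢ with N=1349: (169/1349)·0.58776 + (222/1349)·0.49701 + (283/1349)·0.70890 + (112/1349)·0.38217 + (233/1349)·0.72157 + (330/1349)·0.71674 = 0.6358

0.6358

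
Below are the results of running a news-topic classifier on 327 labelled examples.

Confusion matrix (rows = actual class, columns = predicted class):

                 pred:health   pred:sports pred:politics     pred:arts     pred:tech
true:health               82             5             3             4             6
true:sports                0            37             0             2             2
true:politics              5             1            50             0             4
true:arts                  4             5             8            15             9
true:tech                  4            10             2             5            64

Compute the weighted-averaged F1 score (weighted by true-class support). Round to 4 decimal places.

0.7520

Per-class F1 score (2·TP/(2·TP+FP+FN)):
  health: TP=82, FP=0+5+4+4=13, FN=5+3+4+6=18 → 164/195 = 0.84103
  sports: TP=37, FP=5+1+5+10=21, FN=0+0+2+2=4 → 74/99 = 0.74747
  politics: TP=50, FP=3+0+8+2=13, FN=5+1+0+4=10 → 100/123 = 0.81301
  arts: TP=15, FP=4+2+0+5=11, FN=4+5+8+9=26 → 30/67 = 0.44776
  tech: TP=64, FP=6+2+4+9=21, FN=4+10+2+5=21 → 128/170 = 0.75294
Weighted-F1 score = Σ (supportᵢ/N)·F1 scoreᵢ with N=327: (100/327)·0.84103 + (41/327)·0.74747 + (60/327)·0.81301 + (41/327)·0.44776 + (85/327)·0.75294 = 0.7520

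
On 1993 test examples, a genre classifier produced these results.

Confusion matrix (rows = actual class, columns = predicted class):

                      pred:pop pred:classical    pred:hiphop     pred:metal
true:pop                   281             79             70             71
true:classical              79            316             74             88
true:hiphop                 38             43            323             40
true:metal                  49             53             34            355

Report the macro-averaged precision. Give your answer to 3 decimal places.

0.639

Per-class precision (TP/(TP+FP)):
  pop: TP=281, FP=79+38+49=166 → 281/447 = 0.6286
  classical: TP=316, FP=79+43+53=175 → 316/491 = 0.6436
  hiphop: TP=323, FP=70+74+34=178 → 323/501 = 0.6447
  metal: TP=355, FP=71+88+40=199 → 355/554 = 0.6408
Macro-precision = mean = (0.6286 + 0.6436 + 0.6447 + 0.6408) / 4 = 0.639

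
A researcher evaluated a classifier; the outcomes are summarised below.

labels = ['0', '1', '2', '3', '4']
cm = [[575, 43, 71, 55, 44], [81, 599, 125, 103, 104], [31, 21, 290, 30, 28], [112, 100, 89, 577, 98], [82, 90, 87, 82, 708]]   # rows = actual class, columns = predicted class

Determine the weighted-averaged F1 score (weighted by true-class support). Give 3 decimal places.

Per-class F1 score (2·TP/(2·TP+FP+FN)):
  0: TP=575, FP=81+31+112+82=306, FN=43+71+55+44=213 → 1150/1669 = 0.6890
  1: TP=599, FP=43+21+100+90=254, FN=81+125+103+104=413 → 1198/1865 = 0.6424
  2: TP=290, FP=71+125+89+87=372, FN=31+21+30+28=110 → 580/1062 = 0.5461
  3: TP=577, FP=55+103+30+82=270, FN=112+100+89+98=399 → 1154/1823 = 0.6330
  4: TP=708, FP=44+104+28+98=274, FN=82+90+87+82=341 → 1416/2031 = 0.6972
Weighted-F1 score = Σ (supportᵢ/N)·F1 scoreᵢ with N=4225: (788/4225)·0.6890 + (1012/4225)·0.6424 + (400/4225)·0.5461 + (976/4225)·0.6330 + (1049/4225)·0.6972 = 0.653

0.653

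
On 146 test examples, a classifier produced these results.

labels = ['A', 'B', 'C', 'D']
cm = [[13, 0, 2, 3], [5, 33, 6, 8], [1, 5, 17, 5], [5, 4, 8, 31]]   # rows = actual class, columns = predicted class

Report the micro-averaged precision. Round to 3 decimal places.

0.644

Micro-averaging pools counts across classes: ΣTP=94, ΣFP=52, ΣFN=52.
Micro-precision = TP/(TP+FP) on pooled counts = 0.644 (equals overall accuracy in single-label multiclass).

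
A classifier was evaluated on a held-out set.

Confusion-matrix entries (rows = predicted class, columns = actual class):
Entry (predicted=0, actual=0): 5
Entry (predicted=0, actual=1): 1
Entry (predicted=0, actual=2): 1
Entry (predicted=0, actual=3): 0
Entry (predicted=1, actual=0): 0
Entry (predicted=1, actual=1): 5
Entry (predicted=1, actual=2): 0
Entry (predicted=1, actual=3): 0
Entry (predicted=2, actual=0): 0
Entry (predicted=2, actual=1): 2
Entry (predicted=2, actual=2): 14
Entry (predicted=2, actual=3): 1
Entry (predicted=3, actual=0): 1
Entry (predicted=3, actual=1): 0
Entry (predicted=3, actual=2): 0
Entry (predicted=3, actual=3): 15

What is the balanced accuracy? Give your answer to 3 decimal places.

0.832

Balanced accuracy = mean of per-class recall.
  0: recall = 5/6 = 0.8333
  1: recall = 5/8 = 0.6250
  2: recall = 14/15 = 0.9333
  3: recall = 15/16 = 0.9375
Mean = (0.8333 + 0.6250 + 0.9333 + 0.9375) / 4 = 0.832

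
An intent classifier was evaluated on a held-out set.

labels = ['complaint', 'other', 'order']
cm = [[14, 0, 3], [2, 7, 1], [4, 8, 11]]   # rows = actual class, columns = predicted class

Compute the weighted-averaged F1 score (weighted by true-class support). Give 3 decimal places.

Per-class F1 score (2·TP/(2·TP+FP+FN)):
  complaint: TP=14, FP=2+4=6, FN=0+3=3 → 28/37 = 0.7568
  other: TP=7, FP=0+8=8, FN=2+1=3 → 14/25 = 0.5600
  order: TP=11, FP=3+1=4, FN=4+8=12 → 22/38 = 0.5789
Weighted-F1 score = Σ (supportᵢ/N)·F1 scoreᵢ with N=50: (17/50)·0.7568 + (10/50)·0.5600 + (23/50)·0.5789 = 0.636

0.636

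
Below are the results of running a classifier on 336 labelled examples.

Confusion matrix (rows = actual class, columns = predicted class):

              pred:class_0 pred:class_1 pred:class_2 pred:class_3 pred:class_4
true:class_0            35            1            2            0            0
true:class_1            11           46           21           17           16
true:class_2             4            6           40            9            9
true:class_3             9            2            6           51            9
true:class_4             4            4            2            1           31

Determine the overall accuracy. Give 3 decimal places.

Accuracy = trace / total = (35+46+40+51+31=203) / 336 = 203/336 = 0.604

0.604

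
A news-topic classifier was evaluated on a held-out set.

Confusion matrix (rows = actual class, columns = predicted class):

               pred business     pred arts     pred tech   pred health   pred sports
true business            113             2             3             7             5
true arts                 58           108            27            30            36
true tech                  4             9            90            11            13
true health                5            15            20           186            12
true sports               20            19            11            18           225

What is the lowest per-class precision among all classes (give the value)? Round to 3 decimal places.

0.565

Per-class precision (TP/(TP+FP)):
  business: TP=113, FP=58+4+5+20=87 → 113/200 = 0.5650
  arts: TP=108, FP=2+9+15+19=45 → 108/153 = 0.7059
  tech: TP=90, FP=3+27+20+11=61 → 90/151 = 0.5960
  health: TP=186, FP=7+30+11+18=66 → 186/252 = 0.7381
  sports: TP=225, FP=5+36+13+12=66 → 225/291 = 0.7732
Lowest is class 'business' with precision = 0.565.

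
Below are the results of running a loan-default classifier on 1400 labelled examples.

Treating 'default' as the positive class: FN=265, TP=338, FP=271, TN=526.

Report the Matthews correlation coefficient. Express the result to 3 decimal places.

MCC = (TP·TN − FP·FN) / √((TP+FP)(TP+FN)(TN+FP)(TN+FN))
Numerator = 338·526 − 271·265 = 105973
Denominator = √(609·603·797·791) = √231509815929 = 481154.6694
MCC = 105973 / 481154.6694 = 0.220

0.220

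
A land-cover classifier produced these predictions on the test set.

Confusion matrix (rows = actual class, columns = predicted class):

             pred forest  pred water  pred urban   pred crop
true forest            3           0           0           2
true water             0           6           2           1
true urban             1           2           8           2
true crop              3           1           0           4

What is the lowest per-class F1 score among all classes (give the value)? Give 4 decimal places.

0.4706

Per-class F1 score (2·TP/(2·TP+FP+FN)):
  forest: TP=3, FP=0+1+3=4, FN=0+0+2=2 → 6/12 = 0.50000
  water: TP=6, FP=0+2+1=3, FN=0+2+1=3 → 12/18 = 0.66667
  urban: TP=8, FP=0+2+0=2, FN=1+2+2=5 → 16/23 = 0.69565
  crop: TP=4, FP=2+1+2=5, FN=3+1+0=4 → 8/17 = 0.47059
Lowest is class 'crop' with F1 score = 0.4706.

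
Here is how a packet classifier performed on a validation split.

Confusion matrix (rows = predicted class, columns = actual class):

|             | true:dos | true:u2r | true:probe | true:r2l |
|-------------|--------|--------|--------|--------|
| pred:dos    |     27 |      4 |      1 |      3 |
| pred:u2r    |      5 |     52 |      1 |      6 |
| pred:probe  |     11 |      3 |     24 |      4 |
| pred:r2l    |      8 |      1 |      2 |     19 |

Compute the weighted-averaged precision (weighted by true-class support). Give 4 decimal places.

Per-class precision (TP/(TP+FP)):
  dos: TP=27, FP=4+1+3=8 → 27/35 = 0.77143
  u2r: TP=52, FP=5+1+6=12 → 52/64 = 0.81250
  probe: TP=24, FP=11+3+4=18 → 24/42 = 0.57143
  r2l: TP=19, FP=8+1+2=11 → 19/30 = 0.63333
Weighted-precision = Σ (supportᵢ/N)·precisionᵢ with N=171: (51/171)·0.77143 + (60/171)·0.81250 + (28/171)·0.57143 + (32/171)·0.63333 = 0.7272

0.7272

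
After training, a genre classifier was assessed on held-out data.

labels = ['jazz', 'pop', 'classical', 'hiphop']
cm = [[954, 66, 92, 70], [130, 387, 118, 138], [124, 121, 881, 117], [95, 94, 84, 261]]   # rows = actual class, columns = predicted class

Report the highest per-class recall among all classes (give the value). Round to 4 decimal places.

Per-class recall (TP/(TP+FN)):
  jazz: TP=954, FN=66+92+70=228 → 954/1182 = 0.80711
  pop: TP=387, FN=130+118+138=386 → 387/773 = 0.50065
  classical: TP=881, FN=124+121+117=362 → 881/1243 = 0.70877
  hiphop: TP=261, FN=95+94+84=273 → 261/534 = 0.48876
Highest is class 'jazz' with recall = 0.8071.

0.8071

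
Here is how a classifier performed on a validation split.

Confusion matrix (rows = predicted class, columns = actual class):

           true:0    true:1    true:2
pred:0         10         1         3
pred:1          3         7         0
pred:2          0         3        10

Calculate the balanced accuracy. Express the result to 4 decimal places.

Balanced accuracy = mean of per-class recall.
  0: recall = 10/13 = 0.76923
  1: recall = 7/11 = 0.63636
  2: recall = 10/13 = 0.76923
Mean = (0.76923 + 0.63636 + 0.76923) / 3 = 0.7249

0.7249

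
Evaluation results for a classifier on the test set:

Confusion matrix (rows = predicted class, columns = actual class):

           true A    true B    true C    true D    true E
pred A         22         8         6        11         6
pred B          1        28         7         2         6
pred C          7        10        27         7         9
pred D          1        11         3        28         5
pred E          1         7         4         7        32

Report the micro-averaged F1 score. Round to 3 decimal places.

Micro-averaging pools counts across classes: ΣTP=137, ΣFP=119, ΣFN=119.
Micro-F1 score = 2·TP/(2·TP+FP+FN) on pooled counts = 0.535 (equals overall accuracy in single-label multiclass).

0.535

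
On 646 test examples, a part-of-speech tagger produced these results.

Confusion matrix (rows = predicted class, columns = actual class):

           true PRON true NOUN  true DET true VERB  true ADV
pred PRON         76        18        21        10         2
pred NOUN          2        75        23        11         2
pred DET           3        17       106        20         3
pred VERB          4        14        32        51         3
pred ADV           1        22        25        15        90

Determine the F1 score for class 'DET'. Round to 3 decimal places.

0.596

One-vs-rest for 'DET': TP = diagonal; FP = other classes predicted 'DET'; FN = 'DET' predicted as other.
F1 score = 2·TP/(2·TP+FP+FN).
DET: TP=106, FP=3+17+20+3=43, FN=21+23+32+25=101 → 212/356 = 0.5955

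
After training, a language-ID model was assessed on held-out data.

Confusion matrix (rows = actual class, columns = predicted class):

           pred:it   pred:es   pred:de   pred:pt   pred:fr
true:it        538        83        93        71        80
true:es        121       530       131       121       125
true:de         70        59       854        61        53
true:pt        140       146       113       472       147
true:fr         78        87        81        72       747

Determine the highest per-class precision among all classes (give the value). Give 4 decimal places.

0.6714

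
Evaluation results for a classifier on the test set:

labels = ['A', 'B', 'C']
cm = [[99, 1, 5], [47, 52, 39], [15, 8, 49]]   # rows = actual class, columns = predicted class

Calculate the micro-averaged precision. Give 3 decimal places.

Micro-averaging pools counts across classes: ΣTP=200, ΣFP=115, ΣFN=115.
Micro-precision = TP/(TP+FP) on pooled counts = 0.635 (equals overall accuracy in single-label multiclass).

0.635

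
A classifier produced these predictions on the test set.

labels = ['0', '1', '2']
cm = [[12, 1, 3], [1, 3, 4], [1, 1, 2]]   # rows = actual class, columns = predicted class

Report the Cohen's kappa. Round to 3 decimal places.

0.364

Observed agreement pₒ = trace/N = 17/28 = 0.6071
Expected agreement pₑ = Σ (rowᵢ·colᵢ)/N² = (16·14 + 8·5 + 4·9)/28² = 0.3827
κ = (pₒ − pₑ)/(1 − pₑ) = (0.6071 − 0.3827)/(1 − 0.3827) = 0.364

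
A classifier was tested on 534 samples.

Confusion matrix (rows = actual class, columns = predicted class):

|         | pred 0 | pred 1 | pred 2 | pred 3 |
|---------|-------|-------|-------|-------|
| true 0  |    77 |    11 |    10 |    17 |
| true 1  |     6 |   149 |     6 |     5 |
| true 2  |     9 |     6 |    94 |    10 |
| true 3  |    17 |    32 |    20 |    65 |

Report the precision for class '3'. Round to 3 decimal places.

Take TP from the diagonal, FP from the rest of the '3' prediction marginal, FN from the rest of the '3' actual marginal.
precision = TP/(TP+FP).
3: TP=65, FP=17+5+10=32 → 65/97 = 0.6701

0.670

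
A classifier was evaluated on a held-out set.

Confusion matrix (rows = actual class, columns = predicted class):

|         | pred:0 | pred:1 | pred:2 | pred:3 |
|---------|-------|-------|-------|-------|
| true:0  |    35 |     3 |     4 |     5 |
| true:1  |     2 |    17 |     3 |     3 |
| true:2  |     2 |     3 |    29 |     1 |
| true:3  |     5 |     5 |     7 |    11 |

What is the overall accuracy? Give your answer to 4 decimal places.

0.6815

Accuracy = trace / total = (35+17+29+11=92) / 135 = 92/135 = 0.6815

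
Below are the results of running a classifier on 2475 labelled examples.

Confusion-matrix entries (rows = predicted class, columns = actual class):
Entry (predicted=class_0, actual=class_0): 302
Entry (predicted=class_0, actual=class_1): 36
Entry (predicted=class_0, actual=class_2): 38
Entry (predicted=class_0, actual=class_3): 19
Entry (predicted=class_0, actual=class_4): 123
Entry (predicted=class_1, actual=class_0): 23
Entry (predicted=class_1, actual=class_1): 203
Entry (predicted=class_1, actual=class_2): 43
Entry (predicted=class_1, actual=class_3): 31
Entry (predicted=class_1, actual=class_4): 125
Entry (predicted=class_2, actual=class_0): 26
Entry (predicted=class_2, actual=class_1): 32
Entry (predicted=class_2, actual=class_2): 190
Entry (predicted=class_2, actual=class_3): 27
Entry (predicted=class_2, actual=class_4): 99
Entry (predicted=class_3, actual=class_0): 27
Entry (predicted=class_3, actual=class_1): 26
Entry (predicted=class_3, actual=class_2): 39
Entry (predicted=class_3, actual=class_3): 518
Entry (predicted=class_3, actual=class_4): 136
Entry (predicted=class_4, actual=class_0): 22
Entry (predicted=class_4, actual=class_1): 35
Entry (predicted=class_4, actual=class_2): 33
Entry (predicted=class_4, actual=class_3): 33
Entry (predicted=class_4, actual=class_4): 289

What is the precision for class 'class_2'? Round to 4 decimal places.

Treat 'class_2' as positive and all other classes as negative.
precision = TP/(TP+FP).
class_2: TP=190, FP=26+32+27+99=184 → 190/374 = 0.50802

0.5080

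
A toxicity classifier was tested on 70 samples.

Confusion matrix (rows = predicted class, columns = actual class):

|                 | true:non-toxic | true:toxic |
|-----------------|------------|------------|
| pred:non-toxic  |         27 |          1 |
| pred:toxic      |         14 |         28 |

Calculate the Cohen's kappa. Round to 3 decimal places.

0.586

Observed agreement pₒ = trace/N = 55/70 = 0.7857
Expected agreement pₑ = Σ (rowᵢ·colᵢ)/N² = (41·28 + 29·42)/70² = 0.4829
κ = (pₒ − pₑ)/(1 − pₑ) = (0.7857 − 0.4829)/(1 − 0.4829) = 0.586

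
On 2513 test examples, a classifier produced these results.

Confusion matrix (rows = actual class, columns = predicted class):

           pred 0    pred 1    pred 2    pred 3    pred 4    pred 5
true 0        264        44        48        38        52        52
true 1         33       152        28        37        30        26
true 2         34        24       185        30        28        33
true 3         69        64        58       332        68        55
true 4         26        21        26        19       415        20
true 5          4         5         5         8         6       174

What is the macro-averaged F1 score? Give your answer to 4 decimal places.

0.5930

Per-class F1 score (2·TP/(2·TP+FP+FN)):
  0: TP=264, FP=33+34+69+26+4=166, FN=44+48+38+52+52=234 → 528/928 = 0.56897
  1: TP=152, FP=44+24+64+21+5=158, FN=33+28+37+30+26=154 → 304/616 = 0.49351
  2: TP=185, FP=48+28+58+26+5=165, FN=34+24+30+28+33=149 → 370/684 = 0.54094
  3: TP=332, FP=38+37+30+19+8=132, FN=69+64+58+68+55=314 → 664/1110 = 0.59820
  4: TP=415, FP=52+30+28+68+6=184, FN=26+21+26+19+20=112 → 830/1126 = 0.73712
  5: TP=174, FP=52+26+33+55+20=186, FN=4+5+5+8+6=28 → 348/562 = 0.61922
Macro-F1 score = mean = (0.56897 + 0.49351 + 0.54094 + 0.59820 + 0.73712 + 0.61922) / 6 = 0.5930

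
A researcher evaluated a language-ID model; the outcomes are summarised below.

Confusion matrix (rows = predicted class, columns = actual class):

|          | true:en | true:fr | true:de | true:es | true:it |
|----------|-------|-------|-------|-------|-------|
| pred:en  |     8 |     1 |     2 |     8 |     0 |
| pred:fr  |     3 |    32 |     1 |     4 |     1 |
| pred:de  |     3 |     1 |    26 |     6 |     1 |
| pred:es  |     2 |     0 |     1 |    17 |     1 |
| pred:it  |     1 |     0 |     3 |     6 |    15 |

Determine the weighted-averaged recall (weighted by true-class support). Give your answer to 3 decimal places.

0.685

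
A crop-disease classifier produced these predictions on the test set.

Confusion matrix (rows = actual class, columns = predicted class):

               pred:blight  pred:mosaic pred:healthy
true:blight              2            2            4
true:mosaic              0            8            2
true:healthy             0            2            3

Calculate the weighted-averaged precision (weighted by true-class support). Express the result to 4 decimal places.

Per-class precision (TP/(TP+FP)):
  blight: TP=2, FP=0+0=0 → 2/2 = 1.00000
  mosaic: TP=8, FP=2+2=4 → 8/12 = 0.66667
  healthy: TP=3, FP=4+2=6 → 3/9 = 0.33333
Weighted-precision = Σ (supportᵢ/N)·precisionᵢ with N=23: (8/23)·1.00000 + (10/23)·0.66667 + (5/23)·0.33333 = 0.7101

0.7101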